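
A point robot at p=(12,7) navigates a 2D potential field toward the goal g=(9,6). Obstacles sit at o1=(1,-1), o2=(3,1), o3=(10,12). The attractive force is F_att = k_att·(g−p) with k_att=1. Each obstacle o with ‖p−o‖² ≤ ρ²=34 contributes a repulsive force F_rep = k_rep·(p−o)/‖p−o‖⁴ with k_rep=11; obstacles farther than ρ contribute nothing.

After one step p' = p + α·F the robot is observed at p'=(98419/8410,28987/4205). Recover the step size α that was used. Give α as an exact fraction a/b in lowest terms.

F_att = 1·(g−p) = 1·(-3,-1) = (-3.0000,-1.0000)
o1: d²=185 > ρ²=34 → inactive
o2: d²=117 > ρ²=34 → inactive
o3: d²=29 ≤ ρ²=34; F_rep = 11·(2,-5)/29² = (0.0262,-0.0654)
F = F_att + ΣF_rep = (-2.9738,-1.0654)
Δp = p'−p = (-0.2974,-0.1065); α = Δx/Fx = (-2501/8410) / (-2501/841) = 1/10
check: Δy/Fy = (-448/4205) / (-896/841) = 1/10 ✓

α = 1/10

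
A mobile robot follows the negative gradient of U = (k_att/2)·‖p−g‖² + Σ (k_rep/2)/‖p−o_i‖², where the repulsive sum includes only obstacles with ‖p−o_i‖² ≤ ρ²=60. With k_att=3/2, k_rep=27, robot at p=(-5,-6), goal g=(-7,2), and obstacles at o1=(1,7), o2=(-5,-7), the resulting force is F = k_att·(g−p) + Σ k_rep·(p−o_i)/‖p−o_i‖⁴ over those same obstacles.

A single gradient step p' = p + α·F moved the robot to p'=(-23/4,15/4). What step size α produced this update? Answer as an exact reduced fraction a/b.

α = 1/4

F_att = 3/2·(g−p) = 3/2·(-2,8) = (-3.0000,12.0000)
o1: d²=205 > ρ²=60 → inactive
o2: d²=1 ≤ ρ²=60; F_rep = 27·(0,1)/1² = (0.0000,27.0000)
F = F_att + ΣF_rep = (-3.0000,39.0000)
Δp = p'−p = (-0.7500,9.7500); α = Δx/Fx = (-3/4) / (-3) = 1/4
check: Δy/Fy = (39/4) / (39) = 1/4 ✓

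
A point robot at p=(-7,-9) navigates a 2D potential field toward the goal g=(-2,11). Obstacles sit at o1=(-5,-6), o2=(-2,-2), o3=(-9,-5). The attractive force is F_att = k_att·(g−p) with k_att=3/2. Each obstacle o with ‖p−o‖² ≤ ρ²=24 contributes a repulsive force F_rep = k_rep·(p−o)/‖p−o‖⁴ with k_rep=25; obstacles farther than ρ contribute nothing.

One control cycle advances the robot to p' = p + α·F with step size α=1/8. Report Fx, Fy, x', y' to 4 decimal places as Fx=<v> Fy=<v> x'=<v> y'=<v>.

F_att = 3/2·(g−p) = 3/2·(5,20) = (7.5000,30.0000)
o1: d²=13 ≤ ρ²=24; F_rep = 25·(-2,-3)/13² = (-0.2959,-0.4438)
o2: d²=74 > ρ²=24 → inactive
o3: d²=20 ≤ ρ²=24; F_rep = 25·(2,-4)/20² = (0.1250,-0.2500)
F = F_att + ΣF_rep = (7.3291,29.3062)
p' = p + 1/8·F = (-6.0839,-5.3367)

Fx=7.3291 Fy=29.3062 x'=-6.0839 y'=-5.3367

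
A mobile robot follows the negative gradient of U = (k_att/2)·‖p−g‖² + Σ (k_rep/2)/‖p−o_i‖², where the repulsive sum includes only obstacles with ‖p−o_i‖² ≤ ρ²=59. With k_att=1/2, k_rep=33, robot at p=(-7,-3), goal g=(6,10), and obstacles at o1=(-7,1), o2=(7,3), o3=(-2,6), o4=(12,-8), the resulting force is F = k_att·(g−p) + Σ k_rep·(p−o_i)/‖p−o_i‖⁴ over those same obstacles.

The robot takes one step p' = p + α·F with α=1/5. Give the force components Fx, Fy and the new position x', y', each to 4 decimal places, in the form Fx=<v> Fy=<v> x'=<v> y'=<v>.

F_att = 1/2·(g−p) = 1/2·(13,13) = (6.5000,6.5000)
o1: d²=16 ≤ ρ²=59; F_rep = 33·(0,-4)/16² = (0.0000,-0.5156)
o2: d²=232 > ρ²=59 → inactive
o3: d²=106 > ρ²=59 → inactive
o4: d²=386 > ρ²=59 → inactive
F = F_att + ΣF_rep = (6.5000,5.9844)
p' = p + 1/5·F = (-5.7000,-1.8031)

Fx=6.5000 Fy=5.9844 x'=-5.7000 y'=-1.8031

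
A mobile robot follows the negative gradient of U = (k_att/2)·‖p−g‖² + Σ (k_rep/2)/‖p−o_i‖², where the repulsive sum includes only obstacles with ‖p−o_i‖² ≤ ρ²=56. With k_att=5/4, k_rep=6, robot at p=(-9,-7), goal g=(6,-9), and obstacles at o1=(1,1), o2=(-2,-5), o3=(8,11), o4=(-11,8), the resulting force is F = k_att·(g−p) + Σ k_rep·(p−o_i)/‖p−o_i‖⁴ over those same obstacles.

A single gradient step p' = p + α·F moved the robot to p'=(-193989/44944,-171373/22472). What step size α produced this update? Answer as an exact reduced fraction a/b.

α = 1/4

F_att = 5/4·(g−p) = 5/4·(15,-2) = (18.7500,-2.5000)
o1: d²=164 > ρ²=56 → inactive
o2: d²=53 ≤ ρ²=56; F_rep = 6·(-7,-2)/53² = (-0.0150,-0.0043)
o3: d²=613 > ρ²=56 → inactive
o4: d²=229 > ρ²=56 → inactive
F = F_att + ΣF_rep = (18.7350,-2.5043)
Δp = p'−p = (4.6838,-0.6261); α = Δx/Fx = (210507/44944) / (210507/11236) = 1/4
check: Δy/Fy = (-14069/22472) / (-14069/5618) = 1/4 ✓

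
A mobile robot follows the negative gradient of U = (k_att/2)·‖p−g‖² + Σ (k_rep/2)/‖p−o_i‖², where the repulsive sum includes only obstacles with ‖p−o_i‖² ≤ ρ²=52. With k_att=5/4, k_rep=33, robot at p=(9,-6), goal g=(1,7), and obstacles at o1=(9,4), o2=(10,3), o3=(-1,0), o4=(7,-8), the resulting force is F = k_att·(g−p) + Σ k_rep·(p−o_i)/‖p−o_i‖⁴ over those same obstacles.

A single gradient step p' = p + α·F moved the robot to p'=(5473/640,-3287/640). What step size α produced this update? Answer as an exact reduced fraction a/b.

α = 1/20

F_att = 5/4·(g−p) = 5/4·(-8,13) = (-10.0000,16.2500)
o1: d²=100 > ρ²=52 → inactive
o2: d²=82 > ρ²=52 → inactive
o3: d²=136 > ρ²=52 → inactive
o4: d²=8 ≤ ρ²=52; F_rep = 33·(2,2)/8² = (1.0312,1.0312)
F = F_att + ΣF_rep = (-8.9688,17.2812)
Δp = p'−p = (-0.4484,0.8641); α = Δx/Fx = (-287/640) / (-287/32) = 1/20
check: Δy/Fy = (553/640) / (553/32) = 1/20 ✓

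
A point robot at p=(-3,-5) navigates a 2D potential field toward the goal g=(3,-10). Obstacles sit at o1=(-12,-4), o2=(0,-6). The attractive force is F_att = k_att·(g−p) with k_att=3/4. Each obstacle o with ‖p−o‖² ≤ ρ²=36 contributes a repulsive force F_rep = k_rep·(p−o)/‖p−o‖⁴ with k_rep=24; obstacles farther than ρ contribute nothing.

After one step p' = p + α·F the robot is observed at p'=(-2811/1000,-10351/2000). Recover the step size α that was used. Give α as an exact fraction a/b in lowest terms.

F_att = 3/4·(g−p) = 3/4·(6,-5) = (4.5000,-3.7500)
o1: d²=82 > ρ²=36 → inactive
o2: d²=10 ≤ ρ²=36; F_rep = 24·(-3,1)/10² = (-0.7200,0.2400)
F = F_att + ΣF_rep = (3.7800,-3.5100)
Δp = p'−p = (0.1890,-0.1755); α = Δx/Fx = (189/1000) / (189/50) = 1/20
check: Δy/Fy = (-351/2000) / (-351/100) = 1/20 ✓

α = 1/20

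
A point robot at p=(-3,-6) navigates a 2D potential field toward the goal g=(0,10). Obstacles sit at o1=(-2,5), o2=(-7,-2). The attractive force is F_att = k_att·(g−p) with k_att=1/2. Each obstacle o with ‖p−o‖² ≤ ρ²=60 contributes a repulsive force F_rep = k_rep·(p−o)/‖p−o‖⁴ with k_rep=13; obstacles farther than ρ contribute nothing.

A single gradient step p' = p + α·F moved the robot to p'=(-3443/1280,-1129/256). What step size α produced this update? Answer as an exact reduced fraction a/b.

F_att = 1/2·(g−p) = 1/2·(3,16) = (1.5000,8.0000)
o1: d²=122 > ρ²=60 → inactive
o2: d²=32 ≤ ρ²=60; F_rep = 13·(4,-4)/32² = (0.0508,-0.0508)
F = F_att + ΣF_rep = (1.5508,7.9492)
Δp = p'−p = (0.3102,1.5898); α = Δx/Fx = (397/1280) / (397/256) = 1/5
check: Δy/Fy = (407/256) / (2035/256) = 1/5 ✓

α = 1/5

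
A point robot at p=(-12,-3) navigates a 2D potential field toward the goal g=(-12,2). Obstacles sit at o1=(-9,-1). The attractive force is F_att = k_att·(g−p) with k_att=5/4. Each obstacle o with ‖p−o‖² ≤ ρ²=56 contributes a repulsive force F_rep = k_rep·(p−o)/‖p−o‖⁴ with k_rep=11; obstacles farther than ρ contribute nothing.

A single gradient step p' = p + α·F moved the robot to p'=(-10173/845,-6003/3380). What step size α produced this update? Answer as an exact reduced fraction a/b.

α = 1/5

F_att = 5/4·(g−p) = 5/4·(0,5) = (0.0000,6.2500)
o1: d²=13 ≤ ρ²=56; F_rep = 11·(-3,-2)/13² = (-0.1953,-0.1302)
F = F_att + ΣF_rep = (-0.1953,6.1198)
Δp = p'−p = (-0.0391,1.2240); α = Δx/Fx = (-33/845) / (-33/169) = 1/5
check: Δy/Fy = (4137/3380) / (4137/676) = 1/5 ✓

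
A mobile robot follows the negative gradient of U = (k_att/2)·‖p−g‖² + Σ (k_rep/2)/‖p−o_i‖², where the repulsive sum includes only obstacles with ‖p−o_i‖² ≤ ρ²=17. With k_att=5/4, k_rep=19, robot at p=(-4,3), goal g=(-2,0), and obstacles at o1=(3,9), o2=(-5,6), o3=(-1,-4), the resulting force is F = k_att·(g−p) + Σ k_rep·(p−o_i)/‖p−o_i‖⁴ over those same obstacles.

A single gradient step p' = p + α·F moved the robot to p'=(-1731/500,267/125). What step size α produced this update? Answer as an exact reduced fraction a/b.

α = 1/5

F_att = 5/4·(g−p) = 5/4·(2,-3) = (2.5000,-3.7500)
o1: d²=85 > ρ²=17 → inactive
o2: d²=10 ≤ ρ²=17; F_rep = 19·(1,-3)/10² = (0.1900,-0.5700)
o3: d²=58 > ρ²=17 → inactive
F = F_att + ΣF_rep = (2.6900,-4.3200)
Δp = p'−p = (0.5380,-0.8640); α = Δx/Fx = (269/500) / (269/100) = 1/5
check: Δy/Fy = (-108/125) / (-108/25) = 1/5 ✓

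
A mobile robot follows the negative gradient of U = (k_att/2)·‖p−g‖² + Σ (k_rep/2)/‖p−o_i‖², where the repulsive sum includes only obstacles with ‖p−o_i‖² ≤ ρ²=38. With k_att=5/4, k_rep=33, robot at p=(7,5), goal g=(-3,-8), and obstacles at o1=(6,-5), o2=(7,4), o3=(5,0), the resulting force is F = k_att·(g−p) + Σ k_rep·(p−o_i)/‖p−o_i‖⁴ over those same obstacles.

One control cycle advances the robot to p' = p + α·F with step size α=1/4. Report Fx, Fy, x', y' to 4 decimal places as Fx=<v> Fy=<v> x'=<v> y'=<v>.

Fx=-12.4215 Fy=16.9462 x'=3.8946 y'=9.2365

F_att = 5/4·(g−p) = 5/4·(-10,-13) = (-12.5000,-16.2500)
o1: d²=101 > ρ²=38 → inactive
o2: d²=1 ≤ ρ²=38; F_rep = 33·(0,1)/1² = (0.0000,33.0000)
o3: d²=29 ≤ ρ²=38; F_rep = 33·(2,5)/29² = (0.0785,0.1962)
F = F_att + ΣF_rep = (-12.4215,16.9462)
p' = p + 1/4·F = (3.8946,9.2365)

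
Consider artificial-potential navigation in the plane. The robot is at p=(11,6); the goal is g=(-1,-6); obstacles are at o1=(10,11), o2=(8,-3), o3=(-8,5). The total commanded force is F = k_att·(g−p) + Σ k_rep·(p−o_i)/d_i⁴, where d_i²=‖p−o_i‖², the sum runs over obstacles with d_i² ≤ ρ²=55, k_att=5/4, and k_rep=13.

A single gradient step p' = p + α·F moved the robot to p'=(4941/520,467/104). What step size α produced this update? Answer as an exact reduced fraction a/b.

F_att = 5/4·(g−p) = 5/4·(-12,-12) = (-15.0000,-15.0000)
o1: d²=26 ≤ ρ²=55; F_rep = 13·(1,-5)/26² = (0.0192,-0.0962)
o2: d²=90 > ρ²=55 → inactive
o3: d²=362 > ρ²=55 → inactive
F = F_att + ΣF_rep = (-14.9808,-15.0962)
Δp = p'−p = (-1.4981,-1.5096); α = Δx/Fx = (-779/520) / (-779/52) = 1/10
check: Δy/Fy = (-157/104) / (-785/52) = 1/10 ✓

α = 1/10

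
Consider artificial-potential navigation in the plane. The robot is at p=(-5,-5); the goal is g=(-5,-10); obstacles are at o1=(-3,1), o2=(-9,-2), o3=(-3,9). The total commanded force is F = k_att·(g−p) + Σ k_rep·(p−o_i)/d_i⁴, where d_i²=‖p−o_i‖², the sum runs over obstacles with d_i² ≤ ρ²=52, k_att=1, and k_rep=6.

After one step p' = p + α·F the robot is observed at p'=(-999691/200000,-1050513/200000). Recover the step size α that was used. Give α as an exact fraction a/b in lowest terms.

F_att = 1·(g−p) = 1·(0,-5) = (0.0000,-5.0000)
o1: d²=40 ≤ ρ²=52; F_rep = 6·(-2,-6)/40² = (-0.0075,-0.0225)
o2: d²=25 ≤ ρ²=52; F_rep = 6·(4,-3)/25² = (0.0384,-0.0288)
o3: d²=200 > ρ²=52 → inactive
F = F_att + ΣF_rep = (0.0309,-5.0513)
Δp = p'−p = (0.0015,-0.2526); α = Δx/Fx = (309/200000) / (309/10000) = 1/20
check: Δy/Fy = (-50513/200000) / (-50513/10000) = 1/20 ✓

α = 1/20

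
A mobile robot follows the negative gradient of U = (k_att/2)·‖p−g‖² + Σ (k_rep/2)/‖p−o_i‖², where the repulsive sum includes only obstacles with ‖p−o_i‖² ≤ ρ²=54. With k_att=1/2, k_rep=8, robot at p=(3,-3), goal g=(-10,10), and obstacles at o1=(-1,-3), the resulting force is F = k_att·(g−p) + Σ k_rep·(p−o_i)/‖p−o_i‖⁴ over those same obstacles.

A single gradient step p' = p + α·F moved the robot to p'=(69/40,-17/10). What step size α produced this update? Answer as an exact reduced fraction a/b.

α = 1/5

F_att = 1/2·(g−p) = 1/2·(-13,13) = (-6.5000,6.5000)
o1: d²=16 ≤ ρ²=54; F_rep = 8·(4,0)/16² = (0.1250,0.0000)
F = F_att + ΣF_rep = (-6.3750,6.5000)
Δp = p'−p = (-1.2750,1.3000); α = Δx/Fx = (-51/40) / (-51/8) = 1/5
check: Δy/Fy = (13/10) / (13/2) = 1/5 ✓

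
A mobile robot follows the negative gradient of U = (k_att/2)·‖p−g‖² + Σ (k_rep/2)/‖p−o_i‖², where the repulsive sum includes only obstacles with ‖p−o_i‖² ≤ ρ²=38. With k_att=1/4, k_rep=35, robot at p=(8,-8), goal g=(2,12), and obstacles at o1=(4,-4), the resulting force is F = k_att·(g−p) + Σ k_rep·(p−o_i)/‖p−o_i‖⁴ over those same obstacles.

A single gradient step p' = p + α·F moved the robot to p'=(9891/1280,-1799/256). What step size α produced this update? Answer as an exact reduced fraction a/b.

α = 1/5

F_att = 1/4·(g−p) = 1/4·(-6,20) = (-1.5000,5.0000)
o1: d²=32 ≤ ρ²=38; F_rep = 35·(4,-4)/32² = (0.1367,-0.1367)
F = F_att + ΣF_rep = (-1.3633,4.8633)
Δp = p'−p = (-0.2727,0.9727); α = Δx/Fx = (-349/1280) / (-349/256) = 1/5
check: Δy/Fy = (249/256) / (1245/256) = 1/5 ✓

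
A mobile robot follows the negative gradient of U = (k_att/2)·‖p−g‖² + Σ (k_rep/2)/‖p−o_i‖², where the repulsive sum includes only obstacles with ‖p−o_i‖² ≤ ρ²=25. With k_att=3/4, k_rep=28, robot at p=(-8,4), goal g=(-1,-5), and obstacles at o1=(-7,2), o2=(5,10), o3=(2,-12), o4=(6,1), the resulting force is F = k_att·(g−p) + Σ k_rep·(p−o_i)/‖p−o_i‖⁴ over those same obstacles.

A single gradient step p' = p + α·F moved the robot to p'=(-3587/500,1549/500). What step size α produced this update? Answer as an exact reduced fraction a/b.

α = 1/5

F_att = 3/4·(g−p) = 3/4·(7,-9) = (5.2500,-6.7500)
o1: d²=5 ≤ ρ²=25; F_rep = 28·(-1,2)/5² = (-1.1200,2.2400)
o2: d²=205 > ρ²=25 → inactive
o3: d²=356 > ρ²=25 → inactive
o4: d²=205 > ρ²=25 → inactive
F = F_att + ΣF_rep = (4.1300,-4.5100)
Δp = p'−p = (0.8260,-0.9020); α = Δx/Fx = (413/500) / (413/100) = 1/5
check: Δy/Fy = (-451/500) / (-451/100) = 1/5 ✓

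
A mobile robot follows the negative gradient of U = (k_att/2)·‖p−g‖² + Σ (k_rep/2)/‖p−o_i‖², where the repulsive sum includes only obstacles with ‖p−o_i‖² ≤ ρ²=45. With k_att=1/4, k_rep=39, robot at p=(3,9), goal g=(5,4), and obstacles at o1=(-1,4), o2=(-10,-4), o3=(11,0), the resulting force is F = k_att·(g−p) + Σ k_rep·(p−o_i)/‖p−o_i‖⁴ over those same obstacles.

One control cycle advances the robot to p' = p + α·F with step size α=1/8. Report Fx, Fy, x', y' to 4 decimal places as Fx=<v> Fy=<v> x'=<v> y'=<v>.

Fx=0.5928 Fy=-1.1340 x'=3.0741 y'=8.8583

F_att = 1/4·(g−p) = 1/4·(2,-5) = (0.5000,-1.2500)
o1: d²=41 ≤ ρ²=45; F_rep = 39·(4,5)/41² = (0.0928,0.1160)
o2: d²=338 > ρ²=45 → inactive
o3: d²=145 > ρ²=45 → inactive
F = F_att + ΣF_rep = (0.5928,-1.1340)
p' = p + 1/8·F = (3.0741,8.8583)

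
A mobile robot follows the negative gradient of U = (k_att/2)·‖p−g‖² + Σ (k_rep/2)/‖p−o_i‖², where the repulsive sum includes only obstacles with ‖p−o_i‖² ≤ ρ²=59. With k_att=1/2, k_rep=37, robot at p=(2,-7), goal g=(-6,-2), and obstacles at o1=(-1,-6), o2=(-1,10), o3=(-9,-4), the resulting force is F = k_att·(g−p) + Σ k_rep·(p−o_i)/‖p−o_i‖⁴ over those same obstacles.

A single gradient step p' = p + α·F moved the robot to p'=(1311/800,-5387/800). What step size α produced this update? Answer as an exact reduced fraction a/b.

α = 1/8

F_att = 1/2·(g−p) = 1/2·(-8,5) = (-4.0000,2.5000)
o1: d²=10 ≤ ρ²=59; F_rep = 37·(3,-1)/10² = (1.1100,-0.3700)
o2: d²=298 > ρ²=59 → inactive
o3: d²=130 > ρ²=59 → inactive
F = F_att + ΣF_rep = (-2.8900,2.1300)
Δp = p'−p = (-0.3613,0.2662); α = Δx/Fx = (-289/800) / (-289/100) = 1/8
check: Δy/Fy = (213/800) / (213/100) = 1/8 ✓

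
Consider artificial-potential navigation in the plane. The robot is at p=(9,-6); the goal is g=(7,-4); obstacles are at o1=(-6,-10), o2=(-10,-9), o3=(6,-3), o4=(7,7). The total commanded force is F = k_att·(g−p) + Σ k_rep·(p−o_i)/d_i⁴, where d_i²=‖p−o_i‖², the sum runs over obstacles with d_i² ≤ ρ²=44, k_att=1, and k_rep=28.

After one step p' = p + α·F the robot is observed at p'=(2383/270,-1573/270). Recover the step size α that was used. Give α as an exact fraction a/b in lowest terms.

F_att = 1·(g−p) = 1·(-2,2) = (-2.0000,2.0000)
o1: d²=241 > ρ²=44 → inactive
o2: d²=370 > ρ²=44 → inactive
o3: d²=18 ≤ ρ²=44; F_rep = 28·(3,-3)/18² = (0.2593,-0.2593)
o4: d²=173 > ρ²=44 → inactive
F = F_att + ΣF_rep = (-1.7407,1.7407)
Δp = p'−p = (-0.1741,0.1741); α = Δx/Fx = (-47/270) / (-47/27) = 1/10
check: Δy/Fy = (47/270) / (47/27) = 1/10 ✓

α = 1/10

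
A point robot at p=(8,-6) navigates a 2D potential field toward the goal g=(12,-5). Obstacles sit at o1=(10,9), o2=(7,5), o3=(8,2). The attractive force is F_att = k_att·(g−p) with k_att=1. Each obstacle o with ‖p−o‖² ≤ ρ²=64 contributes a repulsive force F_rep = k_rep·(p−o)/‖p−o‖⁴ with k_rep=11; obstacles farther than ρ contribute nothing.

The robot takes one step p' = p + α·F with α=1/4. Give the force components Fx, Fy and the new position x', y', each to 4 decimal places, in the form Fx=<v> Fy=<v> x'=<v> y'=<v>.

F_att = 1·(g−p) = 1·(4,1) = (4.0000,1.0000)
o1: d²=229 > ρ²=64 → inactive
o2: d²=122 > ρ²=64 → inactive
o3: d²=64 ≤ ρ²=64; F_rep = 11·(0,-8)/64² = (0.0000,-0.0215)
F = F_att + ΣF_rep = (4.0000,0.9785)
p' = p + 1/4·F = (9.0000,-5.7554)

Fx=4.0000 Fy=0.9785 x'=9.0000 y'=-5.7554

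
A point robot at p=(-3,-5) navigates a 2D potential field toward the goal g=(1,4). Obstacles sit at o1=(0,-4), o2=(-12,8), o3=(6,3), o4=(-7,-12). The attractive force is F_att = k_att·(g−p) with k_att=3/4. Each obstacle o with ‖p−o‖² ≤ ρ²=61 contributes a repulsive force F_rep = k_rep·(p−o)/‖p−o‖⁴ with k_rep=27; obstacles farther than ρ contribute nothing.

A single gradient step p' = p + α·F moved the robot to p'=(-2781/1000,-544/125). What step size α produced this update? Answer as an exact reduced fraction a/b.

F_att = 3/4·(g−p) = 3/4·(4,9) = (3.0000,6.7500)
o1: d²=10 ≤ ρ²=61; F_rep = 27·(-3,-1)/10² = (-0.8100,-0.2700)
o2: d²=250 > ρ²=61 → inactive
o3: d²=145 > ρ²=61 → inactive
o4: d²=65 > ρ²=61 → inactive
F = F_att + ΣF_rep = (2.1900,6.4800)
Δp = p'−p = (0.2190,0.6480); α = Δx/Fx = (219/1000) / (219/100) = 1/10
check: Δy/Fy = (81/125) / (162/25) = 1/10 ✓

α = 1/10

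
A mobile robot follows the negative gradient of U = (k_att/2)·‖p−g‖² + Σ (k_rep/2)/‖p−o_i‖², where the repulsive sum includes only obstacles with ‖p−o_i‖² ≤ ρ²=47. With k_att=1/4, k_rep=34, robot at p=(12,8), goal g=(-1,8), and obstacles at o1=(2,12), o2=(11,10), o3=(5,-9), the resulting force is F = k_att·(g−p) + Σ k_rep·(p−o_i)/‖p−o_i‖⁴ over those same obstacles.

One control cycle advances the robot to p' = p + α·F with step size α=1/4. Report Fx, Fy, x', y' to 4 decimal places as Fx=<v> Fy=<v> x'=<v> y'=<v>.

Fx=-1.8900 Fy=-2.7200 x'=11.5275 y'=7.3200

F_att = 1/4·(g−p) = 1/4·(-13,0) = (-3.2500,0.0000)
o1: d²=116 > ρ²=47 → inactive
o2: d²=5 ≤ ρ²=47; F_rep = 34·(1,-2)/5² = (1.3600,-2.7200)
o3: d²=338 > ρ²=47 → inactive
F = F_att + ΣF_rep = (-1.8900,-2.7200)
p' = p + 1/4·F = (11.5275,7.3200)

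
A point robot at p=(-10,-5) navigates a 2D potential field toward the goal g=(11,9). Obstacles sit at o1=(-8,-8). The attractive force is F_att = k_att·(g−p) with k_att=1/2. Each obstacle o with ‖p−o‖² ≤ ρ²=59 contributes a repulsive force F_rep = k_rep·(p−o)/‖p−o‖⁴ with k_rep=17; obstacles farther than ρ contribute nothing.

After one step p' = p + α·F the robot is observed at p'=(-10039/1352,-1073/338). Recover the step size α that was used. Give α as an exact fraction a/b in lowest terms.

F_att = 1/2·(g−p) = 1/2·(21,14) = (10.5000,7.0000)
o1: d²=13 ≤ ρ²=59; F_rep = 17·(-2,3)/13² = (-0.2012,0.3018)
F = F_att + ΣF_rep = (10.2988,7.3018)
Δp = p'−p = (2.5747,1.8254); α = Δx/Fx = (3481/1352) / (3481/338) = 1/4
check: Δy/Fy = (617/338) / (1234/169) = 1/4 ✓

α = 1/4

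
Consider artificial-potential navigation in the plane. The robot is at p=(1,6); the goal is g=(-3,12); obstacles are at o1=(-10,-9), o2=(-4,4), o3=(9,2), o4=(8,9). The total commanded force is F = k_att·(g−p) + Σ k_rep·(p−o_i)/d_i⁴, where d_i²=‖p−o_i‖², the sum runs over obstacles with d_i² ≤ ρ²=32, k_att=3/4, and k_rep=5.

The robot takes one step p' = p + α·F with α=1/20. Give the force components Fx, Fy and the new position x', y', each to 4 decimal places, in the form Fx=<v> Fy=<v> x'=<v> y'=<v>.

F_att = 3/4·(g−p) = 3/4·(-4,6) = (-3.0000,4.5000)
o1: d²=346 > ρ²=32 → inactive
o2: d²=29 ≤ ρ²=32; F_rep = 5·(5,2)/29² = (0.0297,0.0119)
o3: d²=80 > ρ²=32 → inactive
o4: d²=58 > ρ²=32 → inactive
F = F_att + ΣF_rep = (-2.9703,4.5119)
p' = p + 1/20·F = (0.8515,6.2256)

Fx=-2.9703 Fy=4.5119 x'=0.8515 y'=6.2256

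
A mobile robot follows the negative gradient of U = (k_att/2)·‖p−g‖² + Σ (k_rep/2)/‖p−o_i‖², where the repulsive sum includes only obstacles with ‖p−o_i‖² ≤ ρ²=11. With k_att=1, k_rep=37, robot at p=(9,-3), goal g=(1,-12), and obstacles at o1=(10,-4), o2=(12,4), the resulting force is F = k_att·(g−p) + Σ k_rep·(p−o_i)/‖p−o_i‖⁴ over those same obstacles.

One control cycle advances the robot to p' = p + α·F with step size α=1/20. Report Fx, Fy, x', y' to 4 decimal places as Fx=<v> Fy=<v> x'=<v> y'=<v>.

F_att = 1·(g−p) = 1·(-8,-9) = (-8.0000,-9.0000)
o1: d²=2 ≤ ρ²=11; F_rep = 37·(-1,1)/2² = (-9.2500,9.2500)
o2: d²=58 > ρ²=11 → inactive
F = F_att + ΣF_rep = (-17.2500,0.2500)
p' = p + 1/20·F = (8.1375,-2.9875)

Fx=-17.2500 Fy=0.2500 x'=8.1375 y'=-2.9875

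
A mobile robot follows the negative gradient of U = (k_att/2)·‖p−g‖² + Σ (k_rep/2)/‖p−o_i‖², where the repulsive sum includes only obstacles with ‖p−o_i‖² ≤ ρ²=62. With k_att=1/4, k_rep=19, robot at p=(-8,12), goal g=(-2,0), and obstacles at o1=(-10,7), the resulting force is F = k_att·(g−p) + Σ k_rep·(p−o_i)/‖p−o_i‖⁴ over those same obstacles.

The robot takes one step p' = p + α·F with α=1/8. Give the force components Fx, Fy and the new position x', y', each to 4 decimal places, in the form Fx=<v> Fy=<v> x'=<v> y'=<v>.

F_att = 1/4·(g−p) = 1/4·(6,-12) = (1.5000,-3.0000)
o1: d²=29 ≤ ρ²=62; F_rep = 19·(2,5)/29² = (0.0452,0.1130)
F = F_att + ΣF_rep = (1.5452,-2.8870)
p' = p + 1/8·F = (-7.8069,11.6391)

Fx=1.5452 Fy=-2.8870 x'=-7.8069 y'=11.6391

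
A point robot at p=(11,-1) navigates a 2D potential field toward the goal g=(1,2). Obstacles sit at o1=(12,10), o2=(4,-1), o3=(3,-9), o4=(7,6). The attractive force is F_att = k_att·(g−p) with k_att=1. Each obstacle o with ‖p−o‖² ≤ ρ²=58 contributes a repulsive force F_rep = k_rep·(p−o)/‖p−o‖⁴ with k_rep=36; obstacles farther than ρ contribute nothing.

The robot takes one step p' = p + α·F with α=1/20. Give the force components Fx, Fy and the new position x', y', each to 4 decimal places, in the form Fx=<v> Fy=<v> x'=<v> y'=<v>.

F_att = 1·(g−p) = 1·(-10,3) = (-10.0000,3.0000)
o1: d²=122 > ρ²=58 → inactive
o2: d²=49 ≤ ρ²=58; F_rep = 36·(7,0)/49² = (0.1050,0.0000)
o3: d²=128 > ρ²=58 → inactive
o4: d²=65 > ρ²=58 → inactive
F = F_att + ΣF_rep = (-9.8950,3.0000)
p' = p + 1/20·F = (10.5052,-0.8500)

Fx=-9.8950 Fy=3.0000 x'=10.5052 y'=-0.8500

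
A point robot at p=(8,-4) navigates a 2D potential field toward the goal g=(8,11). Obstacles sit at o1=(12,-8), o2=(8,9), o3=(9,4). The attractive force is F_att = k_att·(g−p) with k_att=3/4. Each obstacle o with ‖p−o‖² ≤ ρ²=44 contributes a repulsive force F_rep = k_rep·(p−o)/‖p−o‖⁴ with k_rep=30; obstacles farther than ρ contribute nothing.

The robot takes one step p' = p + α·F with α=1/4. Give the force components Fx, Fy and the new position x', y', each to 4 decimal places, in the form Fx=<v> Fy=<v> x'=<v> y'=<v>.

Fx=-0.1172 Fy=11.3672 x'=7.9707 y'=-1.1582

F_att = 3/4·(g−p) = 3/4·(0,15) = (0.0000,11.2500)
o1: d²=32 ≤ ρ²=44; F_rep = 30·(-4,4)/32² = (-0.1172,0.1172)
o2: d²=169 > ρ²=44 → inactive
o3: d²=65 > ρ²=44 → inactive
F = F_att + ΣF_rep = (-0.1172,11.3672)
p' = p + 1/4·F = (7.9707,-1.1582)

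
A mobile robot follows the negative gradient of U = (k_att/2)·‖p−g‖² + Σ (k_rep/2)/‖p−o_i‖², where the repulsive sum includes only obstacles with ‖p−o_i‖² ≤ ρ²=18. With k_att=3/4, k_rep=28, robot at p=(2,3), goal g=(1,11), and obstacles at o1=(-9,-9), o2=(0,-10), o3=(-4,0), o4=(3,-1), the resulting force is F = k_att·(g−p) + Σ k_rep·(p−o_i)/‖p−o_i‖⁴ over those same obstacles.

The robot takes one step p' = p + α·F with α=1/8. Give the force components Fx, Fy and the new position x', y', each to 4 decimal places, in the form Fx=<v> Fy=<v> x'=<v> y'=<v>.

F_att = 3/4·(g−p) = 3/4·(-1,8) = (-0.7500,6.0000)
o1: d²=265 > ρ²=18 → inactive
o2: d²=173 > ρ²=18 → inactive
o3: d²=45 > ρ²=18 → inactive
o4: d²=17 ≤ ρ²=18; F_rep = 28·(-1,4)/17² = (-0.0969,0.3875)
F = F_att + ΣF_rep = (-0.8469,6.3875)
p' = p + 1/8·F = (1.8941,3.7984)

Fx=-0.8469 Fy=6.3875 x'=1.8941 y'=3.7984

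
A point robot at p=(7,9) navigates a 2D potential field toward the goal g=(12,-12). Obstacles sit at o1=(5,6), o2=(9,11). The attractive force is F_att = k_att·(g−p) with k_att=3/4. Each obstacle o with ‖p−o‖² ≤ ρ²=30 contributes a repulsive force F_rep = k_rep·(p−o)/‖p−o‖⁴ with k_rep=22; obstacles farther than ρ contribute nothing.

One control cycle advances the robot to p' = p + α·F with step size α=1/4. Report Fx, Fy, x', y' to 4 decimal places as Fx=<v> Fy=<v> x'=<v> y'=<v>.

F_att = 3/4·(g−p) = 3/4·(5,-21) = (3.7500,-15.7500)
o1: d²=13 ≤ ρ²=30; F_rep = 22·(2,3)/13² = (0.2604,0.3905)
o2: d²=8 ≤ ρ²=30; F_rep = 22·(-2,-2)/8² = (-0.6875,-0.6875)
F = F_att + ΣF_rep = (3.3229,-16.0470)
p' = p + 1/4·F = (7.8307,4.9883)

Fx=3.3229 Fy=-16.0470 x'=7.8307 y'=4.9883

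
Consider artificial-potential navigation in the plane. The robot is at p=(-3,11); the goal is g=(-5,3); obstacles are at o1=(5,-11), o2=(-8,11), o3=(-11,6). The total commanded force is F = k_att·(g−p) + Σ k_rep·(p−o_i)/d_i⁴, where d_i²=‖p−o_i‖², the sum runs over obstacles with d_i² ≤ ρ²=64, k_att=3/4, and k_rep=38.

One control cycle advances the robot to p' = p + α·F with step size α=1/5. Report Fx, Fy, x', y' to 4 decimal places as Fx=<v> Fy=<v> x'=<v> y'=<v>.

Fx=-1.1960 Fy=-6.0000 x'=-3.2392 y'=9.8000

F_att = 3/4·(g−p) = 3/4·(-2,-8) = (-1.5000,-6.0000)
o1: d²=548 > ρ²=64 → inactive
o2: d²=25 ≤ ρ²=64; F_rep = 38·(5,0)/25² = (0.3040,0.0000)
o3: d²=89 > ρ²=64 → inactive
F = F_att + ΣF_rep = (-1.1960,-6.0000)
p' = p + 1/5·F = (-3.2392,9.8000)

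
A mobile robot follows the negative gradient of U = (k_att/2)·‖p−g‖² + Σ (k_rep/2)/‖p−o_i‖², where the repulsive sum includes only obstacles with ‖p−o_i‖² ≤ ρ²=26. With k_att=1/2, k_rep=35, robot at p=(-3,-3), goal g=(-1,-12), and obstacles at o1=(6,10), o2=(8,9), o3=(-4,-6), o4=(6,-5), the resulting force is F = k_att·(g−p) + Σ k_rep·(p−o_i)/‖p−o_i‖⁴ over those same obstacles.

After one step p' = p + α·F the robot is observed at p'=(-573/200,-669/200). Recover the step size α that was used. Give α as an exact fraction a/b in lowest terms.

F_att = 1/2·(g−p) = 1/2·(2,-9) = (1.0000,-4.5000)
o1: d²=250 > ρ²=26 → inactive
o2: d²=265 > ρ²=26 → inactive
o3: d²=10 ≤ ρ²=26; F_rep = 35·(1,3)/10² = (0.3500,1.0500)
o4: d²=85 > ρ²=26 → inactive
F = F_att + ΣF_rep = (1.3500,-3.4500)
Δp = p'−p = (0.1350,-0.3450); α = Δx/Fx = (27/200) / (27/20) = 1/10
check: Δy/Fy = (-69/200) / (-69/20) = 1/10 ✓

α = 1/10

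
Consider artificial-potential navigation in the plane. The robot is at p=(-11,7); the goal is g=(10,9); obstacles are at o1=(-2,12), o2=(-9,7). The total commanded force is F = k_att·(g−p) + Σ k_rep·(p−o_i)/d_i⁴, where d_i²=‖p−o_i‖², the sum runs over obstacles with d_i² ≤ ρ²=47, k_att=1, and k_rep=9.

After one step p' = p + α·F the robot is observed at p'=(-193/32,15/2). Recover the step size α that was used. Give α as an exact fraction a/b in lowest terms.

F_att = 1·(g−p) = 1·(21,2) = (21.0000,2.0000)
o1: d²=106 > ρ²=47 → inactive
o2: d²=4 ≤ ρ²=47; F_rep = 9·(-2,0)/4² = (-1.1250,0.0000)
F = F_att + ΣF_rep = (19.8750,2.0000)
Δp = p'−p = (4.9688,0.5000); α = Δx/Fx = (159/32) / (159/8) = 1/4
check: Δy/Fy = (1/2) / (2) = 1/4 ✓

α = 1/4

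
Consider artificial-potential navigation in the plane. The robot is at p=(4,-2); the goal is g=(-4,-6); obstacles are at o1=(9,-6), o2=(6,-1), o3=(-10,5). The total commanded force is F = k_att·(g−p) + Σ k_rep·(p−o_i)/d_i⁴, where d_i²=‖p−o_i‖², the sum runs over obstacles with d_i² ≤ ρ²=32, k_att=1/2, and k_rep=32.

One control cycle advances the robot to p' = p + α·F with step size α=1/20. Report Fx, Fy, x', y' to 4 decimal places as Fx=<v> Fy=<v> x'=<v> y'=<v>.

Fx=-6.5600 Fy=-3.2800 x'=3.6720 y'=-2.1640

F_att = 1/2·(g−p) = 1/2·(-8,-4) = (-4.0000,-2.0000)
o1: d²=41 > ρ²=32 → inactive
o2: d²=5 ≤ ρ²=32; F_rep = 32·(-2,-1)/5² = (-2.5600,-1.2800)
o3: d²=245 > ρ²=32 → inactive
F = F_att + ΣF_rep = (-6.5600,-3.2800)
p' = p + 1/20·F = (3.6720,-2.1640)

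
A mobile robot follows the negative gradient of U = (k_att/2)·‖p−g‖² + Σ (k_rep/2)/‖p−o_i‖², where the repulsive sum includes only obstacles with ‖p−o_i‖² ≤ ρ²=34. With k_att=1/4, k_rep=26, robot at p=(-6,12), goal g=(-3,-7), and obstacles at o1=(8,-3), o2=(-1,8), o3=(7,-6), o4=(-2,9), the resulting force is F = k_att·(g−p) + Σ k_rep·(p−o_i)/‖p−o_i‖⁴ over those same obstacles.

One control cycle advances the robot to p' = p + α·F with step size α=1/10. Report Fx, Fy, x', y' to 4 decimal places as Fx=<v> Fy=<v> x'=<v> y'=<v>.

F_att = 1/4·(g−p) = 1/4·(3,-19) = (0.7500,-4.7500)
o1: d²=421 > ρ²=34 → inactive
o2: d²=41 > ρ²=34 → inactive
o3: d²=493 > ρ²=34 → inactive
o4: d²=25 ≤ ρ²=34; F_rep = 26·(-4,3)/25² = (-0.1664,0.1248)
F = F_att + ΣF_rep = (0.5836,-4.6252)
p' = p + 1/10·F = (-5.9416,11.5375)

Fx=0.5836 Fy=-4.6252 x'=-5.9416 y'=11.5375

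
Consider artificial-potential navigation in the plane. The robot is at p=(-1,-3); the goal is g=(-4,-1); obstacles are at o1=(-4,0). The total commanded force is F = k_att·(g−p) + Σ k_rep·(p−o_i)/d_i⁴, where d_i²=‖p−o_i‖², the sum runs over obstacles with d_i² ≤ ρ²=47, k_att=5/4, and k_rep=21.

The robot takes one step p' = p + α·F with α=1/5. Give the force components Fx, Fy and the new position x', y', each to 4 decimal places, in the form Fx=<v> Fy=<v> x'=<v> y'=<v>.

F_att = 5/4·(g−p) = 5/4·(-3,2) = (-3.7500,2.5000)
o1: d²=18 ≤ ρ²=47; F_rep = 21·(3,-3)/18² = (0.1944,-0.1944)
F = F_att + ΣF_rep = (-3.5556,2.3056)
p' = p + 1/5·F = (-1.7111,-2.5389)

Fx=-3.5556 Fy=2.3056 x'=-1.7111 y'=-2.5389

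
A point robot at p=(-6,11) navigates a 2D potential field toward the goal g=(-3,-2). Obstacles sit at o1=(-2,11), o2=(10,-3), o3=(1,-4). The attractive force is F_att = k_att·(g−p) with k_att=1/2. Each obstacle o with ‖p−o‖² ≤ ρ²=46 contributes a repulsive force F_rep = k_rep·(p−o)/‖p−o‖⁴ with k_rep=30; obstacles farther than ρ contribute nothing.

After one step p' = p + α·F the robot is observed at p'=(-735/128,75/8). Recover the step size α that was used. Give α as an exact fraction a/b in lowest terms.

F_att = 1/2·(g−p) = 1/2·(3,-13) = (1.5000,-6.5000)
o1: d²=16 ≤ ρ²=46; F_rep = 30·(-4,0)/16² = (-0.4688,0.0000)
o2: d²=452 > ρ²=46 → inactive
o3: d²=274 > ρ²=46 → inactive
F = F_att + ΣF_rep = (1.0312,-6.5000)
Δp = p'−p = (0.2578,-1.6250); α = Δx/Fx = (33/128) / (33/32) = 1/4
check: Δy/Fy = (-13/8) / (-13/2) = 1/4 ✓

α = 1/4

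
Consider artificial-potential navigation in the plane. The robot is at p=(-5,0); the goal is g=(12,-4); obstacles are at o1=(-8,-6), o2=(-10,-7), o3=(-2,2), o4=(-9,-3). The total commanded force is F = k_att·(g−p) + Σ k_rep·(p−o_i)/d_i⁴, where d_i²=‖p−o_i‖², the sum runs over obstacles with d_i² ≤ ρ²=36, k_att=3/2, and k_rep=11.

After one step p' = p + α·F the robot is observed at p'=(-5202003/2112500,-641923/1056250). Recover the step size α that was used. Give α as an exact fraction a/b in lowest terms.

F_att = 3/2·(g−p) = 3/2·(17,-4) = (25.5000,-6.0000)
o1: d²=45 > ρ²=36 → inactive
o2: d²=74 > ρ²=36 → inactive
o3: d²=13 ≤ ρ²=36; F_rep = 11·(-3,-2)/13² = (-0.1953,-0.1302)
o4: d²=25 ≤ ρ²=36; F_rep = 11·(4,3)/25² = (0.0704,0.0528)
F = F_att + ΣF_rep = (25.3751,-6.0774)
Δp = p'−p = (2.5375,-0.6077); α = Δx/Fx = (5360497/2112500) / (5360497/211250) = 1/10
check: Δy/Fy = (-641923/1056250) / (-641923/105625) = 1/10 ✓

α = 1/10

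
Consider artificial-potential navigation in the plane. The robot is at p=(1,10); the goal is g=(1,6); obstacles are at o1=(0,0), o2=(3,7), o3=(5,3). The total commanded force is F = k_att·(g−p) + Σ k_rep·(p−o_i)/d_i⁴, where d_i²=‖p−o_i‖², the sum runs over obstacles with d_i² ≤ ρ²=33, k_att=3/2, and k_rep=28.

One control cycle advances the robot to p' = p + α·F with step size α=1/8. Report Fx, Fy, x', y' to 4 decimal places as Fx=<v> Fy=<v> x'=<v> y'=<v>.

F_att = 3/2·(g−p) = 3/2·(0,-4) = (0.0000,-6.0000)
o1: d²=101 > ρ²=33 → inactive
o2: d²=13 ≤ ρ²=33; F_rep = 28·(-2,3)/13² = (-0.3314,0.4970)
o3: d²=65 > ρ²=33 → inactive
F = F_att + ΣF_rep = (-0.3314,-5.5030)
p' = p + 1/8·F = (0.9586,9.3121)

Fx=-0.3314 Fy=-5.5030 x'=0.9586 y'=9.3121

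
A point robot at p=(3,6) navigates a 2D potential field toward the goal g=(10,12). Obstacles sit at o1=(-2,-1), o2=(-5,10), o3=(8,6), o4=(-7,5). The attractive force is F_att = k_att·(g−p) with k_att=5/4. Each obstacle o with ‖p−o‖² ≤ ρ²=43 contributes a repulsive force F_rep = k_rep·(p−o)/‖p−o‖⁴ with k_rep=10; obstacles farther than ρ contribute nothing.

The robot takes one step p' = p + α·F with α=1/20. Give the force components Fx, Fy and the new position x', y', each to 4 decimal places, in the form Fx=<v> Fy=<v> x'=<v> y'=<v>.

Fx=8.6700 Fy=7.5000 x'=3.4335 y'=6.3750

F_att = 5/4·(g−p) = 5/4·(7,6) = (8.7500,7.5000)
o1: d²=74 > ρ²=43 → inactive
o2: d²=80 > ρ²=43 → inactive
o3: d²=25 ≤ ρ²=43; F_rep = 10·(-5,0)/25² = (-0.0800,0.0000)
o4: d²=101 > ρ²=43 → inactive
F = F_att + ΣF_rep = (8.6700,7.5000)
p' = p + 1/20·F = (3.4335,6.3750)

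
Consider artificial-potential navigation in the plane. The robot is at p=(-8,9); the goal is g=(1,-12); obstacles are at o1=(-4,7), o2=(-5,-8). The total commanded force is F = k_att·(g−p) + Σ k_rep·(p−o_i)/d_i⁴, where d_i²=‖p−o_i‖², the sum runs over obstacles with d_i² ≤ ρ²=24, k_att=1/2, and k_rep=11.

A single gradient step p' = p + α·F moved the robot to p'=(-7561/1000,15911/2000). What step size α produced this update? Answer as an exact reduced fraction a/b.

α = 1/10

F_att = 1/2·(g−p) = 1/2·(9,-21) = (4.5000,-10.5000)
o1: d²=20 ≤ ρ²=24; F_rep = 11·(-4,2)/20² = (-0.1100,0.0550)
o2: d²=298 > ρ²=24 → inactive
F = F_att + ΣF_rep = (4.3900,-10.4450)
Δp = p'−p = (0.4390,-1.0445); α = Δx/Fx = (439/1000) / (439/100) = 1/10
check: Δy/Fy = (-2089/2000) / (-2089/200) = 1/10 ✓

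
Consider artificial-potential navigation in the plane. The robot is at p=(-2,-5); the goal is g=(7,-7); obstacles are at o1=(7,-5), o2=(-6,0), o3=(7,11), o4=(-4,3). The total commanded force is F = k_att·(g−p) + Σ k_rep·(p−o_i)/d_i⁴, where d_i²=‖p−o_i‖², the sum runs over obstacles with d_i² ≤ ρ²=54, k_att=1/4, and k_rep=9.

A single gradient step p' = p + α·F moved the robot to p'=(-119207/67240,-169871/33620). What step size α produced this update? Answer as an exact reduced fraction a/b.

α = 1/10

F_att = 1/4·(g−p) = 1/4·(9,-2) = (2.2500,-0.5000)
o1: d²=81 > ρ²=54 → inactive
o2: d²=41 ≤ ρ²=54; F_rep = 9·(4,-5)/41² = (0.0214,-0.0268)
o3: d²=337 > ρ²=54 → inactive
o4: d²=68 > ρ²=54 → inactive
F = F_att + ΣF_rep = (2.2714,-0.5268)
Δp = p'−p = (0.2271,-0.0527); α = Δx/Fx = (15273/67240) / (15273/6724) = 1/10
check: Δy/Fy = (-1771/33620) / (-1771/3362) = 1/10 ✓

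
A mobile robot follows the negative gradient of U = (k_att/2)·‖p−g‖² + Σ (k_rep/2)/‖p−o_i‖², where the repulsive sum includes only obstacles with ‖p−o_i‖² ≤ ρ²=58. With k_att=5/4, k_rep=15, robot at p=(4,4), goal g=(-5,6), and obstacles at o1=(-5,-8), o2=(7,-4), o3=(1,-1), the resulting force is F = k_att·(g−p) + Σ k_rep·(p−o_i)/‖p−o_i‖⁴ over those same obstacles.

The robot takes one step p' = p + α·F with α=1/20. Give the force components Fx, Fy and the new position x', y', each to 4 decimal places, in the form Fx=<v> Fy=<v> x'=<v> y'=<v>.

F_att = 5/4·(g−p) = 5/4·(-9,2) = (-11.2500,2.5000)
o1: d²=225 > ρ²=58 → inactive
o2: d²=73 > ρ²=58 → inactive
o3: d²=34 ≤ ρ²=58; F_rep = 15·(3,5)/34² = (0.0389,0.0649)
F = F_att + ΣF_rep = (-11.2111,2.5649)
p' = p + 1/20·F = (3.4394,4.1282)

Fx=-11.2111 Fy=2.5649 x'=3.4394 y'=4.1282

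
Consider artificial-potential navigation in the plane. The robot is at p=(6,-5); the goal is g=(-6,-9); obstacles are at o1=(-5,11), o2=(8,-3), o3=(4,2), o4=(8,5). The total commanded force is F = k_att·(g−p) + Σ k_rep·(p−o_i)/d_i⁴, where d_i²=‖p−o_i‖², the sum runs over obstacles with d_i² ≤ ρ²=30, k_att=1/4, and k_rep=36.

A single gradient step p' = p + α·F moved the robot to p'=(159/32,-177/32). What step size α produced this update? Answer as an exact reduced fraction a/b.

α = 1/4

F_att = 1/4·(g−p) = 1/4·(-12,-4) = (-3.0000,-1.0000)
o1: d²=377 > ρ²=30 → inactive
o2: d²=8 ≤ ρ²=30; F_rep = 36·(-2,-2)/8² = (-1.1250,-1.1250)
o3: d²=53 > ρ²=30 → inactive
o4: d²=104 > ρ²=30 → inactive
F = F_att + ΣF_rep = (-4.1250,-2.1250)
Δp = p'−p = (-1.0312,-0.5312); α = Δx/Fx = (-33/32) / (-33/8) = 1/4
check: Δy/Fy = (-17/32) / (-17/8) = 1/4 ✓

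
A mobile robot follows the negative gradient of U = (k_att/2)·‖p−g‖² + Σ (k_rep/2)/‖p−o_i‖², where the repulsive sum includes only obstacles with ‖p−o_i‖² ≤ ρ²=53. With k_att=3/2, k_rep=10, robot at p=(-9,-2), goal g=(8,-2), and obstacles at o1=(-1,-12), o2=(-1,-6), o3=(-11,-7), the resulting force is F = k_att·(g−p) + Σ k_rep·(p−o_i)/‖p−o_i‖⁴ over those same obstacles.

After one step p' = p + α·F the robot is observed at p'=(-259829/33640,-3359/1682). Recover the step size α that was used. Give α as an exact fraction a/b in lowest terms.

α = 1/20

F_att = 3/2·(g−p) = 3/2·(17,0) = (25.5000,0.0000)
o1: d²=164 > ρ²=53 → inactive
o2: d²=80 > ρ²=53 → inactive
o3: d²=29 ≤ ρ²=53; F_rep = 10·(2,5)/29² = (0.0238,0.0595)
F = F_att + ΣF_rep = (25.5238,0.0595)
Δp = p'−p = (1.2762,0.0030); α = Δx/Fx = (42931/33640) / (42931/1682) = 1/20
check: Δy/Fy = (5/1682) / (50/841) = 1/20 ✓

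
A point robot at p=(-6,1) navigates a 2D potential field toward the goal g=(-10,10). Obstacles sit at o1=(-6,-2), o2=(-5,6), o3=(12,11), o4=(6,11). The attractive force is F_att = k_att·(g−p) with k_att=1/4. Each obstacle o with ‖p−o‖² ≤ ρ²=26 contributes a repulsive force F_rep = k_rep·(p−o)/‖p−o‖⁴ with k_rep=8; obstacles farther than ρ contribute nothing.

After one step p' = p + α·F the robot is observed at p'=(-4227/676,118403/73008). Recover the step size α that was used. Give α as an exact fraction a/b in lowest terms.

F_att = 1/4·(g−p) = 1/4·(-4,9) = (-1.0000,2.2500)
o1: d²=9 ≤ ρ²=26; F_rep = 8·(0,3)/9² = (0.0000,0.2963)
o2: d²=26 ≤ ρ²=26; F_rep = 8·(-1,-5)/26² = (-0.0118,-0.0592)
o3: d²=424 > ρ²=26 → inactive
o4: d²=244 > ρ²=26 → inactive
F = F_att + ΣF_rep = (-1.0118,2.4871)
Δp = p'−p = (-0.2530,0.6218); α = Δx/Fx = (-171/676) / (-171/169) = 1/4
check: Δy/Fy = (45395/73008) / (45395/18252) = 1/4 ✓

α = 1/4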